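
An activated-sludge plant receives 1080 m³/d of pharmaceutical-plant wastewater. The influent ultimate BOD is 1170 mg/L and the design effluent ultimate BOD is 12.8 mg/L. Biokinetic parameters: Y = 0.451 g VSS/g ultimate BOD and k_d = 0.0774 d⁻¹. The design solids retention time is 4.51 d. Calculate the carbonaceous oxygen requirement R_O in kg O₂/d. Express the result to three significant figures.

The observed yield is Y_obs = Y/(1 + k_d·θ_c) = 0.451 / (1 + 0.0774 × 4.51) = 0.451 / 1.349 = 0.3343 g VSS per g ultimate BOD removed.
Q·(S₀ − S) = 1080 × (1170 − 12.8) × 10⁻³ = 1250 kg/d removed.
P_X = Y_obs·Q·(S₀ − S) = 0.3343 × 1250 = 417.8 kg VSS/d.
Carbonaceous O₂ demand = substrate oxidised − cell-mass equivalent = 1250 − 1.42 × 417.8 = 656.5 kg O₂/d.

R_O ≈ 656 kg O₂/d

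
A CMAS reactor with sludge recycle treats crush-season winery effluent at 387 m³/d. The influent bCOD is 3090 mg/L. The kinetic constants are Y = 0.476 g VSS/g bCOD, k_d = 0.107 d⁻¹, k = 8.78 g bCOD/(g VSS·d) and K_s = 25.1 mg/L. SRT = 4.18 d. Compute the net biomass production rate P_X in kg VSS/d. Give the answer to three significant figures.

P_X ≈ 393 kg VSS/d

For a completely mixed reactor with recycle the Lawrence–McCarty relation gives S = K_s·(1 + k_d·θ_c) / [θ_c·(Y·k − k_d) − 1] = 25.1 × (1 + 0.107 × 4.18) / [4.18 × (0.476 × 8.78 − 0.107) − 1] = 36.33 / 16.02 = 2.267 mg/L.
The observed yield is Y_obs = Y/(1 + k_d·θ_c) = 0.476 / (1 + 0.107 × 4.18) = 0.476 / 1.447 = 0.3289 g VSS per g bCOD removed.
Substrate removed = Q·(S₀ − S) = 387 m³/d × (3090 − 2.27) g/m³ = 1.19×10^6 g/d = 1195 kg/d.
P_X = Y_obs · Q(S₀ − S) = 0.3289 × 1195 = 393.0 kg VSS/d.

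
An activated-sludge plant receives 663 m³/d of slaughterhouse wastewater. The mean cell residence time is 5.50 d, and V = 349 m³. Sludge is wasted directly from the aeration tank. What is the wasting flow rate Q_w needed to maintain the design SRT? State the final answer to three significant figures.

Q_w ≈ 63.5 m³/d

Wasting from the aeration tank: Q_w = V / θ_c = 349.0 / 5.50 = 63.45 m³/d.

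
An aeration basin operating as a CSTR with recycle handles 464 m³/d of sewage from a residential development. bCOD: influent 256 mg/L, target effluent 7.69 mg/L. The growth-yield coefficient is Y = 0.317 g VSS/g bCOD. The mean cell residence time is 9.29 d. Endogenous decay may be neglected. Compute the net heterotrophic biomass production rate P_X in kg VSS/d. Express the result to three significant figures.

No decay correction is needed, so Y_obs = Y = 0.317.
Substrate removed = Q·(S₀ − S) = 464 m³/d × (256 − 7.69) g/m³ = 1.15×10^5 g/d = 115.2 kg/d.
Biomass produced: P_X = Y_obs·Q·ΔS = 0.3170 × 115.2 ≈ 36.52 kg VSS/d.

P_X ≈ 36.5 kg VSS/d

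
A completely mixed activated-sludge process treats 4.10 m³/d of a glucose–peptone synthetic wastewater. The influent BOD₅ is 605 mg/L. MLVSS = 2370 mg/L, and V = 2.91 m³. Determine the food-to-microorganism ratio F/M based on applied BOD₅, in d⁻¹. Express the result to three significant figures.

F/M ≈ 0.360 d⁻¹

F/M = Q·S₀ / (V·X) = 4.10 × 605 / (2.910 × 2370) = 0.3597 g BOD₅·(g VSS·d)⁻¹.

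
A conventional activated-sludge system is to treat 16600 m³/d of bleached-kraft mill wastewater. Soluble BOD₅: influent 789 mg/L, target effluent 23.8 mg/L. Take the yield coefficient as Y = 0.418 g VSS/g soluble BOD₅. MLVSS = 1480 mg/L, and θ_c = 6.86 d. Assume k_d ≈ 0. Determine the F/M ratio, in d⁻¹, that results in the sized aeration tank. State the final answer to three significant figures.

With k_d = 0 the design equation reduces to V = Y Q (S₀−S) θ_c / X = 0.418 × 16600 × (789 − 23.8) × 6.86 / 1480 = 24611 m³.
Food-to-microorganism ratio F/M = Q S₀ / (V X) = 16600 × 789 / (24611 × 1480) = 0.3596 d⁻¹.

F/M ≈ 0.360 d⁻¹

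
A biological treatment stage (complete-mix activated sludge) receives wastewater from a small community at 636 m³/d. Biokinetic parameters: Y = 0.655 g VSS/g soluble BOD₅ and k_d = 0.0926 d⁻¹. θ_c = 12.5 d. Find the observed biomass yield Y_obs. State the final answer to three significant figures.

Observed yield with endogenous decay: Y_obs = Y / (1 + k_d·θ_c) = 0.655 / (1 + 0.0926 × 12.5) = 0.655 / 2.157 = 0.3036 g VSS/g soluble BOD₅.

Y_obs ≈ 0.304 g VSS/g soluble BOD₅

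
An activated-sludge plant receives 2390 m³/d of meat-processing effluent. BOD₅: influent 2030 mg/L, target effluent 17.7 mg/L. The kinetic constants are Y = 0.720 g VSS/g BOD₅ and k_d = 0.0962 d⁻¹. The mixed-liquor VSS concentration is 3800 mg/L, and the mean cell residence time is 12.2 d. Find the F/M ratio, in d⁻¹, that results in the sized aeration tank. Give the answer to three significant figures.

F/M ≈ 0.250 d⁻¹

Rearranging the biomass balance for a CMAS with decay, V = Y·Q·ΔS·θ_c / [X·(1+k_d θ_c)] = 0.720 × 2390 × (2030 − 17.7) × 12.2 / [3800 × (1 + 0.0962 × 12.2)] = 4.22×10^7 / 8260 = 5115 m³.
Food-to-microorganism ratio F/M = Q S₀ / (V X) = 2390 × 2030 / (5115 × 3800) = 0.2496 d⁻¹.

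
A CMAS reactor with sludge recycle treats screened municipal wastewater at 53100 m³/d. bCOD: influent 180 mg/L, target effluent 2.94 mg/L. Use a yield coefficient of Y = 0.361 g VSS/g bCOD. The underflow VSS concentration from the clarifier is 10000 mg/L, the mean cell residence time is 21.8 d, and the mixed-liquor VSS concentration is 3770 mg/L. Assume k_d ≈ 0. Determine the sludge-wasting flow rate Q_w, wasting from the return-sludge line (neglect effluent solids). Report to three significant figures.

Biomass mass balance (decay neglected): V·X = Y·Q·(S₀ − S)·θ_c, so V = 0.361 × 53100 × (180 − 2.94) × 21.8 / 3770 = 19626 m³.
θ_c = V·X/(Q_w·X_r) when wasting from the recycle, so Q_w = V·X/(θ_c·X_r) = 19626 × 3770 / (21.8 × 10000) = 339.4 m³/d.

Q_w ≈ 339 m³/d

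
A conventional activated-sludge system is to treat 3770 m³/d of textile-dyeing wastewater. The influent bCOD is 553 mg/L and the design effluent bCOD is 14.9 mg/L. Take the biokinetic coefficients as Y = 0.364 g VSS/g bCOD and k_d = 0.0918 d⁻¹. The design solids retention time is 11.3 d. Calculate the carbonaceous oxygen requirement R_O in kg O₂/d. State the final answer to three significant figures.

R_O ≈ 1510 kg O₂/d

Correct the yield for decay: Y_obs = Y/(1 + k_d θ_c) = 0.364 / (1 + 0.0918 × 11.3) = 0.364 / 2.037 = 0.1787.
Substrate removed = Q·(S₀ − S) = 3770 m³/d × (553 − 14.9) g/m³ = 2.03×10^6 g/d = 2029 kg/d.
P_X = Y_obs·Q·(S₀ − S) = 0.1787 × 2029 = 362.4 kg VSS/d.
R_O = Q·(S₀ − S) − 1.42·P_X = 2029 − 1.42 × 362.4 = 1514 kg O₂/d.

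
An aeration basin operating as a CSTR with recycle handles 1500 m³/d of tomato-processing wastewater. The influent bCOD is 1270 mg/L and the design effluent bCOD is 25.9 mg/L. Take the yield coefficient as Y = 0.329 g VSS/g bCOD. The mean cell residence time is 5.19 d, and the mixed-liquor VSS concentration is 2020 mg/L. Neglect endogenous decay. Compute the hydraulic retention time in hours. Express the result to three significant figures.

τ ≈ 25.2 h

V·X = Y·Q·ΔS·θ_c gives V = 0.329 × 1500 × (1270 − 25.9) × 5.19 / 2020 = 1577 m³.
Hydraulic retention time τ = V/Q = 1577 / 1500 = 1.052 d = 25.24 h.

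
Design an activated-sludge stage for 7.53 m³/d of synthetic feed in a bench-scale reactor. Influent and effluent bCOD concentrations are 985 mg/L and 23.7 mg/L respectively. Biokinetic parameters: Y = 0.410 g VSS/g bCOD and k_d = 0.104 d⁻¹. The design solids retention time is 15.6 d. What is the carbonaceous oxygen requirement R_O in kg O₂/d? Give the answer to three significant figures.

R_O ≈ 5.63 kg O₂/d

Observed yield with endogenous decay: Y_obs = Y / (1 + k_d·θ_c) = 0.410 / (1 + 0.104 × 15.6) = 0.410 / 2.622 = 0.1563 g VSS/g bCOD.
ΔS = 985 − 23.7 = 961.3 mg/L, so the substrate removal rate is 7.53 × 961.3/1000 = 7.239 kg bCOD/d.
Biomass synthesised: P_X = Y_obs × 7.239 = 1.132 kg VSS/d.
R_O = Q·ΔS − 1.42 P_X = 7.239 − 1.607 = 5.632 kg O₂/d.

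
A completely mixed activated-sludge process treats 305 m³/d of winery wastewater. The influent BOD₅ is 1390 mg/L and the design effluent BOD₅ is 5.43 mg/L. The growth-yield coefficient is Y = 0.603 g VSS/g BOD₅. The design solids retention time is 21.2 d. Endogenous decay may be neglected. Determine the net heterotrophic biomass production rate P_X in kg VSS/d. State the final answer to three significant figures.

P_X ≈ 255 kg VSS/d

No decay correction is needed, so Y_obs = Y = 0.603.
Substrate removed = Q·(S₀ − S) = 305 m³/d × (1390 − 5.43) g/m³ = 4.22×10^5 g/d = 422.3 kg/d.
So the net sludge growth is P_X = 0.6030 × 422.3 = 254.6 kg VSS/d.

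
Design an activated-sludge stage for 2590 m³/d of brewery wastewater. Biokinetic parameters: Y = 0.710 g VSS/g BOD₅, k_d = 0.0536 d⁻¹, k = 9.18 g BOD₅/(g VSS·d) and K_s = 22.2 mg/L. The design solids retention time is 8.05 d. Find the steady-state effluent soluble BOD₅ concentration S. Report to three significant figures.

S ≈ 0.623 mg/L

From the Monod/SRT balance for a CMAS, S = K_s·(1+k_d θ_c)/[θ_c·(Y k − k_d) − 1] = 22.2 × (1 + 0.0536 × 8.05) / [8.05 × (0.710 × 9.18 − 0.0536) − 1] = 31.78 / 51.04 = 0.6227 mg/L.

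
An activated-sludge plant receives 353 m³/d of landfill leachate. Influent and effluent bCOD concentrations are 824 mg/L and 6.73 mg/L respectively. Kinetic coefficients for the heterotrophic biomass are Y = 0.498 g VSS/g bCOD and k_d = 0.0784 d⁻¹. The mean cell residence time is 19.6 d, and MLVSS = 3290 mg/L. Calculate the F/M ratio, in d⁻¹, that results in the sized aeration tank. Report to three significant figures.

Rearranging the biomass balance for a CMAS with decay, V = Y·Q·ΔS·θ_c / [X·(1+k_d θ_c)] = 0.498 × 353 × (824 − 6.73) × 19.6 / [3290 × (1 + 0.0784 × 19.6)] = 2.82×10^6 / 8346 = 337.4 m³.
F/M = applied load / biomass = Q·S₀/(V·X) = 353 × 824 / (337.4 × 3290) = 0.2620 d⁻¹.

F/M ≈ 0.262 d⁻¹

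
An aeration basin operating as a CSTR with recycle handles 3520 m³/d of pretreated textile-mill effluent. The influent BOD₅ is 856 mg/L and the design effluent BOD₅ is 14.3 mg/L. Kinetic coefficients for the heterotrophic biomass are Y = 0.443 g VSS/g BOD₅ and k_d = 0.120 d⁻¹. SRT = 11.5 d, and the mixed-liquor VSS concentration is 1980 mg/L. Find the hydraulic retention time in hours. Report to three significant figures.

τ ≈ 21.8 h

From the SRT design equation V = Y Q (S₀−S) θ_c / [X (1 + k_d θ_c)] = 0.443 × 3520 × (856 − 14.3) × 11.5 / [1980 × (1 + 0.120 × 11.5)] = 1.51×10^7 / 4712 = 3203 m³.
τ = V/Q = 3203/3520 = 0.9099 d, or 21.84 h.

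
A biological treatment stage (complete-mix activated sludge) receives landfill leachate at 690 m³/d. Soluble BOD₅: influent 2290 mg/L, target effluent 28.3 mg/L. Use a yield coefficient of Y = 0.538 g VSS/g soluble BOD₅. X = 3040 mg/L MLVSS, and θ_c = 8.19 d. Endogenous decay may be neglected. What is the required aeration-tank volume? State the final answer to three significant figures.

With k_d = 0 the design equation reduces to V = Y Q (S₀−S) θ_c / X = 0.538 × 690 × (2290 − 28.3) × 8.19 / 3040 = 2262 m³.

V ≈ 2260 m³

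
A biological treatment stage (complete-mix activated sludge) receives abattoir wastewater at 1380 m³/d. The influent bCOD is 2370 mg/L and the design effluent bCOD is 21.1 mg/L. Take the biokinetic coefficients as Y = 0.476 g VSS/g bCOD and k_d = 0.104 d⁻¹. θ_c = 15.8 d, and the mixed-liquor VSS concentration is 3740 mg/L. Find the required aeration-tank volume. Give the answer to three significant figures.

V ≈ 2470 m³

Rearranging the biomass balance for a CMAS with decay, V = Y·Q·ΔS·θ_c / [X·(1+k_d θ_c)] = 0.476 × 1380 × (2370 − 21.1) × 15.8 / [3740 × (1 + 0.104 × 15.8)] = 2.44×10^7 / 9886 = 2466 m³.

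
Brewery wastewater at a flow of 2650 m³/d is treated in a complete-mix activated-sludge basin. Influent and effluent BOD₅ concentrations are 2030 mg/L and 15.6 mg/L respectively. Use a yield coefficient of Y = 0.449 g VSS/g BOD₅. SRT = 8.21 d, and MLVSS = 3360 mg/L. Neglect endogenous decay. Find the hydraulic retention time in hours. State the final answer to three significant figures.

τ ≈ 53.0 h

V·X = Y·Q·ΔS·θ_c gives V = 0.449 × 2650 × (2030 − 15.6) × 8.21 / 3360 = 5857 m³.
Hydraulic retention time τ = V/Q = 5857 / 2650 = 2.210 d = 53.04 h.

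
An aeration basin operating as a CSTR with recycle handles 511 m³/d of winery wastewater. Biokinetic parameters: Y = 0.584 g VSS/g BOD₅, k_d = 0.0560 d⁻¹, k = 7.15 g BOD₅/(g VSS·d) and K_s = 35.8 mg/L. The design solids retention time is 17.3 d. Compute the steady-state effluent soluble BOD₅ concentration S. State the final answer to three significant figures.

S ≈ 1.00 mg/L

For a completely mixed reactor with recycle the Lawrence–McCarty relation gives S = K_s·(1 + k_d·θ_c) / [θ_c·(Y·k − k_d) − 1] = 35.8 × (1 + 0.0560 × 17.3) / [17.3 × (0.584 × 7.15 − 0.0560) − 1] = 70.48 / 70.27 = 1.003 mg/L.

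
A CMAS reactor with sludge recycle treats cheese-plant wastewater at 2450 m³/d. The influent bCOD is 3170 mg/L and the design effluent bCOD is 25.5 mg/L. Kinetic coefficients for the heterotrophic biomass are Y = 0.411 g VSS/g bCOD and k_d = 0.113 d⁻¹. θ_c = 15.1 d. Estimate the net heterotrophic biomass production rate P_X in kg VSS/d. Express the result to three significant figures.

Observed yield with endogenous decay: Y_obs = Y / (1 + k_d·θ_c) = 0.411 / (1 + 0.113 × 15.1) = 0.411 / 2.706 = 0.1519 g VSS/g bCOD.
Mass of bCOD removed per day: Q(S₀ − S) = 2450 × 3144 g/m³ = 7704 kg/d.
P_X = Y_obs · Q(S₀ − S) = 0.1519 × 7704 = 1170 kg VSS/d.

P_X ≈ 1170 kg VSS/d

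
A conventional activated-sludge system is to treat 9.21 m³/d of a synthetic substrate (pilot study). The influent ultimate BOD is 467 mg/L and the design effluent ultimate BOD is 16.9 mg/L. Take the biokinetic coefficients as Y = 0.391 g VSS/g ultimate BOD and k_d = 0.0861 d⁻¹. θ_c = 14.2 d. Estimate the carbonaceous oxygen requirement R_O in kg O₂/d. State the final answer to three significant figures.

R_O ≈ 3.11 kg O₂/d

The observed yield is Y_obs = Y/(1 + k_d·θ_c) = 0.391 / (1 + 0.0861 × 14.2) = 0.391 / 2.223 = 0.1759 g VSS per g ultimate BOD removed.
ΔS = 467 − 16.9 = 450.1 mg/L, so the substrate removal rate is 9.21 × 450.1/1000 = 4.145 kg ultimate BOD/d.
P_X = Y_obs·Q·(S₀ − S) = 0.1759 × 4.145 = 0.7293 kg VSS/d.
R_O = Q·(S₀ − S) − 1.42·P_X = 4.145 − 1.42 × 0.7293 = 3.110 kg O₂/d.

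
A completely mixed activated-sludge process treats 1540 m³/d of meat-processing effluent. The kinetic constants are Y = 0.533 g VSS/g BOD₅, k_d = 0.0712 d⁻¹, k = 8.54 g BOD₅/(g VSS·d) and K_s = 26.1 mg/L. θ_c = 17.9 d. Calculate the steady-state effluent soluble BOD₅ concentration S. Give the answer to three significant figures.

S ≈ 0.750 mg/L

From the Monod/SRT balance for a CMAS, S = K_s·(1+k_d θ_c)/[θ_c·(Y k − k_d) − 1] = 26.1 × (1 + 0.0712 × 17.9) / [17.9 × (0.533 × 8.54 − 0.0712) − 1] = 59.36 / 79.20 = 0.7495 mg/L.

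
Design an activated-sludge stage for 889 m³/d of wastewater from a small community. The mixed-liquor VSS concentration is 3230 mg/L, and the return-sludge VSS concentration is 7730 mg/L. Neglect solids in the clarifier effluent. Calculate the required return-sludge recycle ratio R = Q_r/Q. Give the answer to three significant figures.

Solids balance on the clarifier gives (1+R)X = R·X_r, so R = X/(X_r − X) = 3230 / (7730 − 3230) = 0.7178.

R ≈ 0.718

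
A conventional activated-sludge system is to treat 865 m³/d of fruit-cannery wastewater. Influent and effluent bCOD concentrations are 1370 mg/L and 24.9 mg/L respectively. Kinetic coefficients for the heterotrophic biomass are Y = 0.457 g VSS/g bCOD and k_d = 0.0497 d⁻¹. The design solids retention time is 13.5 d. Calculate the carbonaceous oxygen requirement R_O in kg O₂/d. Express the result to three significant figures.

R_O ≈ 712 kg O₂/d

The observed yield is Y_obs = Y/(1 + k_d·θ_c) = 0.457 / (1 + 0.0497 × 13.5) = 0.457 / 1.671 = 0.2735 g VSS per g bCOD removed.
Mass of bCOD removed per day: Q(S₀ − S) = 865 × 1345 g/m³ = 1164 kg/d.
Net sludge production P_X = 0.2735 × 1164 = 318.2 kg VSS/d.
R_O = Q·(S₀ − S) − 1.42·P_X = 1164 − 1.42 × 318.2 = 711.6 kg O₂/d.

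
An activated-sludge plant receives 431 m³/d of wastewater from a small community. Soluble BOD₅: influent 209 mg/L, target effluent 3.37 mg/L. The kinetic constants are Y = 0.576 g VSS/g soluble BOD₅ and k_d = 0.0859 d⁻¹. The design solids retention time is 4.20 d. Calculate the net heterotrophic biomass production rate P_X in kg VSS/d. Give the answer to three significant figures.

Observed yield with endogenous decay: Y_obs = Y / (1 + k_d·θ_c) = 0.576 / (1 + 0.0859 × 4.20) = 0.576 / 1.361 = 0.4233 g VSS/g soluble BOD₅.
Substrate removed = Q·(S₀ − S) = 431 m³/d × (209 − 3.37) g/m³ = 8.86×10^4 g/d = 88.63 kg/d.
So the net sludge growth is P_X = 0.4233 × 88.63 = 37.51 kg VSS/d.

P_X ≈ 37.5 kg VSS/d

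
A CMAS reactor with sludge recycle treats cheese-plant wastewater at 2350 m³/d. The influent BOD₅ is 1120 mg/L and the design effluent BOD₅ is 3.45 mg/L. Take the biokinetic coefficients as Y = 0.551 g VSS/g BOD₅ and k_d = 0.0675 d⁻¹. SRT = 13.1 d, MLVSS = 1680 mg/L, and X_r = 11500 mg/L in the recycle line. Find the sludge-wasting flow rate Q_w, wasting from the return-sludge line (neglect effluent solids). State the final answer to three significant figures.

Rearranging the biomass balance for a CMAS with decay, V = Y·Q·ΔS·θ_c / [X·(1+k_d θ_c)] = 0.551 × 2350 × (1120 − 3.45) × 13.1 / [1680 × (1 + 0.0675 × 13.1)] = 1.89×10^7 / 3166 = 5983 m³.
Wasting from the return line (neglecting effluent solids): Q_w = V·X / (θ_c·X_r) = 5983 × 1680 / (13.1 × 11500) = 66.72 m³/d.

Q_w ≈ 66.7 m³/d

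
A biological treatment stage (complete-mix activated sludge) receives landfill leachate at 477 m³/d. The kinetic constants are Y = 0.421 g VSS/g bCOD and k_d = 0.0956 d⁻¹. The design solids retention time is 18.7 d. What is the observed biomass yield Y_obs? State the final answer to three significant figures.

Y_obs ≈ 0.151 g VSS/g bCOD

The observed yield is Y_obs = Y/(1 + k_d·θ_c) = 0.421 / (1 + 0.0956 × 18.7) = 0.421 / 2.788 = 0.1510 g VSS per g bCOD removed.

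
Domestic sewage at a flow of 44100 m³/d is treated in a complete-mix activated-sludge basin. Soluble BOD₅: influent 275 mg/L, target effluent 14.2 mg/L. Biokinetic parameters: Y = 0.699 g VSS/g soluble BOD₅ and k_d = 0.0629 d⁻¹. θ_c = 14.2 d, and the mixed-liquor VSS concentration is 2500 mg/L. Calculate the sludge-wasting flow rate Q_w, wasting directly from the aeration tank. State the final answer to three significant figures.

Q_w ≈ 1700 m³/d

Steady-state biomass mass balance: V·X·(1 + k_d·θ_c) = Y·Q·(S₀ − S)·θ_c, so V = 0.699 × 44100 × (275 − 14.2) × 14.2 / [2500 × (1 + 0.0629 × 14.2)] = 1.14×10^8 / 4733 = 24120 m³.
For wasting at MLVSS concentration, Q_w = V/θ_c = 24120/14.2 = 1699 m³/d.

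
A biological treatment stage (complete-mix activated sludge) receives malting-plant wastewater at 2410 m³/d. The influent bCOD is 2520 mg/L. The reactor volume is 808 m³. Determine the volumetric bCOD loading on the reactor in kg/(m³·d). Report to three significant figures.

Applied bCOD load per unit volume = Q·S₀/V = (2410 × 2520/1000)/808.0 = 7.516 kg bCOD·m⁻³·d⁻¹.

L_v ≈ 7.52 kg bCOD/(m³·d)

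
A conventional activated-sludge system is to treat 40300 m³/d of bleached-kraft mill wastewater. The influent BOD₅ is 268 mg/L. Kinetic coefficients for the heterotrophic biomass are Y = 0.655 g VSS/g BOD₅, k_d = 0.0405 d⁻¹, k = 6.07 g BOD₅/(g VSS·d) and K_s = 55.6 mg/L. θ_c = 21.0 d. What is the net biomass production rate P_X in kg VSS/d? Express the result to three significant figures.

From the Monod/SRT balance for a CMAS, S = K_s·(1+k_d θ_c)/[θ_c·(Y k − k_d) − 1] = 55.6 × (1 + 0.0405 × 21.0) / [21.0 × (0.655 × 6.07 − 0.0405) − 1] = 102.9 / 81.64 = 1.260 mg/L.
Observed yield with endogenous decay: Y_obs = Y / (1 + k_d·θ_c) = 0.655 / (1 + 0.0405 × 21.0) = 0.655 / 1.851 = 0.3540 g VSS/g BOD₅.
Q·(S₀ − S) = 40300 × (268 − 1.26) × 10⁻³ = 10750 kg/d removed.
Net biomass production P_X = Y_obs × Q·(S₀ − S) = 0.3540 × 10750 = 3805 kg VSS/d.

P_X ≈ 3800 kg VSS/d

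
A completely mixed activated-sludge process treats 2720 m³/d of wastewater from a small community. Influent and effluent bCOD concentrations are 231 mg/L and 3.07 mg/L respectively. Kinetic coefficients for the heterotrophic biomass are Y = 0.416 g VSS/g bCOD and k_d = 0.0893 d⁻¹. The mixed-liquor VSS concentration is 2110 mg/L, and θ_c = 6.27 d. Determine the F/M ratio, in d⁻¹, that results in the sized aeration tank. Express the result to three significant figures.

Steady-state biomass mass balance: V·X·(1 + k_d·θ_c) = Y·Q·(S₀ − S)·θ_c, so V = 0.416 × 2720 × (231 − 3.07) × 6.27 / [2110 × (1 + 0.0893 × 6.27)] = 1.62×10^6 / 3291 = 491.3 m³.
Food-to-microorganism ratio F/M = Q S₀ / (V X) = 2720 × 231 / (491.3 × 2110) = 0.6061 d⁻¹.

F/M ≈ 0.606 d⁻¹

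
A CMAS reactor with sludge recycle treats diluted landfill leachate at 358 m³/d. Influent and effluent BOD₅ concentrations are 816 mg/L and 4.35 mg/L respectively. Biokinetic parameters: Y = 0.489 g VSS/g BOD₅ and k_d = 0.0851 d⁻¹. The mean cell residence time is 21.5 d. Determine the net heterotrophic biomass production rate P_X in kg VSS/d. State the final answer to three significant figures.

Correct the yield for decay: Y_obs = Y/(1 + k_d θ_c) = 0.489 / (1 + 0.0851 × 21.5) = 0.489 / 2.830 = 0.1728.
Mass of BOD₅ removed per day: Q(S₀ − S) = 358 × 811.6 g/m³ = 290.6 kg/d.
P_X = Y_obs · Q(S₀ − S) = 0.1728 × 290.6 = 50.21 kg VSS/d.

P_X ≈ 50.2 kg VSS/d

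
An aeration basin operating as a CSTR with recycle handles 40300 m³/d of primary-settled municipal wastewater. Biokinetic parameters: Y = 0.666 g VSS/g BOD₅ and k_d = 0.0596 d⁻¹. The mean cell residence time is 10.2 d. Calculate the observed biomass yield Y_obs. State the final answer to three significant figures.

Y_obs = Y / (1 + k_d θ_c) = 0.666 / (1 + 0.0596 × 10.2) = 0.666 / 1.608 = 0.4142.

Y_obs ≈ 0.414 g VSS/g BOD₅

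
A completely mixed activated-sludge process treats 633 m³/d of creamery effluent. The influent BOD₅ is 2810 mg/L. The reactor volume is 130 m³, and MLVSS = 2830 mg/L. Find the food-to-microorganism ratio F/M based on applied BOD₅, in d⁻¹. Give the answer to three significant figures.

F/M ≈ 4.83 d⁻¹

Food-to-microorganism ratio F/M = Q S₀ / (V X) = 633 × 2810 / (130.0 × 2830) = 4.835 d⁻¹.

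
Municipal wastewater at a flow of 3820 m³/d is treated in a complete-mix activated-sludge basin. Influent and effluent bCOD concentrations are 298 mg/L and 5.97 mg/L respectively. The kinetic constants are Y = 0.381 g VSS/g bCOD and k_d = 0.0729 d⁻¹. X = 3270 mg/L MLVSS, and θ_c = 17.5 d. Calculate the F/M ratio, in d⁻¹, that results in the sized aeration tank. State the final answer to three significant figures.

From the SRT design equation V = Y Q (S₀−S) θ_c / [X (1 + k_d θ_c)] = 0.381 × 3820 × (298 − 5.97) × 17.5 / [3270 × (1 + 0.0729 × 17.5)] = 7.44×10^6 / 7442 = 999.5 m³.
Food-to-microorganism ratio F/M = Q S₀ / (V X) = 3820 × 298 / (999.5 × 3270) = 0.3483 d⁻¹.

F/M ≈ 0.348 d⁻¹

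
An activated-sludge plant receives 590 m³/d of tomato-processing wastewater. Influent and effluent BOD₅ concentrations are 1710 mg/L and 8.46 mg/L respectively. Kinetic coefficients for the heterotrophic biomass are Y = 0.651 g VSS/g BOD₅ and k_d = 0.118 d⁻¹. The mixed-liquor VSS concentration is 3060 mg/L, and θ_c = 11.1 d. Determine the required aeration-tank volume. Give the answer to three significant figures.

V ≈ 1030 m³

Steady-state biomass mass balance: V·X·(1 + k_d·θ_c) = Y·Q·(S₀ − S)·θ_c, so V = 0.651 × 590 × (1710 − 8.46) × 11.1 / [3060 × (1 + 0.118 × 11.1)] = 7.25×10^6 / 7068 = 1026 m³.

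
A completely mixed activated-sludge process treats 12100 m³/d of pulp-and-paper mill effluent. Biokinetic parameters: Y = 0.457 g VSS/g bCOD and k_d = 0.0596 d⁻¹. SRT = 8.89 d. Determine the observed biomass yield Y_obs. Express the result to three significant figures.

Y_obs ≈ 0.299 g VSS/g bCOD

Y_obs = Y / (1 + k_d θ_c) = 0.457 / (1 + 0.0596 × 8.89) = 0.457 / 1.530 = 0.2987.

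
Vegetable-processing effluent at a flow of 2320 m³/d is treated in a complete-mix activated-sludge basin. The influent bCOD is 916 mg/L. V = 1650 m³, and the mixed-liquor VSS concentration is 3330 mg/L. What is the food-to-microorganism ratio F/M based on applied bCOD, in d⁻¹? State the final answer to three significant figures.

F/M = Q·S₀ / (V·X) = 2320 × 916 / (1650 × 3330) = 0.3868 g bCOD·(g VSS·d)⁻¹.

F/M ≈ 0.387 d⁻¹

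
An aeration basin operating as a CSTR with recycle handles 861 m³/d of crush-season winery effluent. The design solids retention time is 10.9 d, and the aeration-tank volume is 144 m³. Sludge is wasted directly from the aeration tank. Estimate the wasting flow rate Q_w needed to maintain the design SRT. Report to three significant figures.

Q_w ≈ 13.2 m³/d

For wasting at MLVSS concentration, Q_w = V/θ_c = 144.0/10.9 = 13.21 m³/d.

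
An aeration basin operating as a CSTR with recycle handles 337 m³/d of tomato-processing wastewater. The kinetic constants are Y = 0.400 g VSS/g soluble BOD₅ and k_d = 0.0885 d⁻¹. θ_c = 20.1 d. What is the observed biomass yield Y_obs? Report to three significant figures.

Observed yield with endogenous decay: Y_obs = Y / (1 + k_d·θ_c) = 0.400 / (1 + 0.0885 × 20.1) = 0.400 / 2.779 = 0.1439 g VSS/g soluble BOD₅.

Y_obs ≈ 0.144 g VSS/g soluble BOD₅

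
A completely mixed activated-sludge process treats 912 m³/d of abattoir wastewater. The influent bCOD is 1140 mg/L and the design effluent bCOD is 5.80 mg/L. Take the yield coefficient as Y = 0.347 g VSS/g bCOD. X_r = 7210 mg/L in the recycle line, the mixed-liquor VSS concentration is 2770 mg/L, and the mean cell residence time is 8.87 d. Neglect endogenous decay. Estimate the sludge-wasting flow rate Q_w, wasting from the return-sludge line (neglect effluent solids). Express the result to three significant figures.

Q_w ≈ 49.8 m³/d

V·X = Y·Q·ΔS·θ_c gives V = 0.347 × 912 × (1140 − 5.80) × 8.87 / 2770 = 1149 m³.
Q_w = (V·X)/(θ_c X_r) = 1149 × 2770 / (8.87 × 7210) = 49.78 m³/d.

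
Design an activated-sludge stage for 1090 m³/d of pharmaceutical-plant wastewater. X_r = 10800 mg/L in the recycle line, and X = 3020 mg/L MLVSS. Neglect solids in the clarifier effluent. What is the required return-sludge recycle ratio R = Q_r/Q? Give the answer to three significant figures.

Mass balance around the secondary clarifier (neglecting effluent solids): R = X / (X_r − X) = 3020 / (10800 − 3020) = 0.3882.

R ≈ 0.388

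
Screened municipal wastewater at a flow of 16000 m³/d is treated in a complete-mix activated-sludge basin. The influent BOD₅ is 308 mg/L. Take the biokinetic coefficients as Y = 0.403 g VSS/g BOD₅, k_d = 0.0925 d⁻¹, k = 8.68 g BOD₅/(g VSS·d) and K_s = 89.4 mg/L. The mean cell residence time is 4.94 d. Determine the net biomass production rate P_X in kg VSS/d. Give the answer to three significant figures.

Effluent substrate depends only on kinetics and SRT: S = K_s(1 + k_d θ_c) / [θ_c(Yk − k_d) − 1] = 89.4 × (1 + 0.0925 × 4.94) / [4.94 × (0.403 × 8.68 − 0.0925) − 1] = 130.3 / 15.82 = 8.232 mg/L.
Y_obs = Y / (1 + k_d θ_c) = 0.403 / (1 + 0.0925 × 4.94) = 0.403 / 1.457 = 0.2766.
ΔS = 308 − 8.23 = 299.8 mg/L, so the substrate removal rate is 16000 × 299.8/1000 = 4796 kg BOD₅/d.
Biomass produced: P_X = Y_obs·Q·ΔS = 0.2766 × 4796 ≈ 1327 kg VSS/d.

P_X ≈ 1330 kg VSS/d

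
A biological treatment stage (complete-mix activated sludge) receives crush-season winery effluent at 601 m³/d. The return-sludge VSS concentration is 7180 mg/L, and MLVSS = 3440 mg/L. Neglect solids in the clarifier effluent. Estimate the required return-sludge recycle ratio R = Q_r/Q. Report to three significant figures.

Solids balance on the clarifier gives (1+R)X = R·X_r, so R = X/(X_r − X) = 3440 / (7180 − 3440) = 0.9198.

R ≈ 0.920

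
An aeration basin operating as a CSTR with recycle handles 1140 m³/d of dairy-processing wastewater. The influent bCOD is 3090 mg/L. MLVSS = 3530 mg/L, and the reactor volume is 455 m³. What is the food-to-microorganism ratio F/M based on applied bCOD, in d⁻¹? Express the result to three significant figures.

Food-to-microorganism ratio F/M = Q S₀ / (V X) = 1140 × 3090 / (455.0 × 3530) = 2.193 d⁻¹.

F/M ≈ 2.19 d⁻¹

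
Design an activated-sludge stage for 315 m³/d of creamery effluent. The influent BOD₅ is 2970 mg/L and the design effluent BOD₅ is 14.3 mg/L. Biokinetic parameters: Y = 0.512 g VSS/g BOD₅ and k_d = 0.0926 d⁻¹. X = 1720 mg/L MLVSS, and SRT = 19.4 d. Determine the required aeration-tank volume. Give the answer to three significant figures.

V ≈ 1920 m³

Steady-state biomass mass balance: V·X·(1 + k_d·θ_c) = Y·Q·(S₀ − S)·θ_c, so V = 0.512 × 315 × (2970 − 14.3) × 19.4 / [1720 × (1 + 0.0926 × 19.4)] = 9.25×10^6 / 4810 = 1923 m³.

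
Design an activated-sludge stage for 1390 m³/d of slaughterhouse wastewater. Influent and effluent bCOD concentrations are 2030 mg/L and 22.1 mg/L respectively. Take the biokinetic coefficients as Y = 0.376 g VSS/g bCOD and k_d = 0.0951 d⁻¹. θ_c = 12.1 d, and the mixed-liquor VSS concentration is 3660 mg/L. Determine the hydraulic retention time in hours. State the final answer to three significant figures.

τ ≈ 27.9 h

Rearranging the biomass balance for a CMAS with decay, V = Y·Q·ΔS·θ_c / [X·(1+k_d θ_c)] = 0.376 × 1390 × (2030 − 22.1) × 12.1 / [3660 × (1 + 0.0951 × 12.1)] = 1.27×10^7 / 7872 = 1613 m³.
Hydraulic retention time τ = V/Q = 1613 / 1390 = 1.161 d = 27.85 h.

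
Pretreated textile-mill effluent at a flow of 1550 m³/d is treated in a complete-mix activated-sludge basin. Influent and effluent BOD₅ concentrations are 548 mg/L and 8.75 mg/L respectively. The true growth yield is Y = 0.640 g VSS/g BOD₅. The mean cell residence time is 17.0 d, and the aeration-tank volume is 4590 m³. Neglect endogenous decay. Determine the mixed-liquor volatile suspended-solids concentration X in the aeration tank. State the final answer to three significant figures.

Without decay, X = Y Q (S₀−S) θ_c / V = 0.640 × 1550 × (548 − 8.75) × 17.0 / 4590 = 1981 mg/L.

X ≈ 1980 mg/L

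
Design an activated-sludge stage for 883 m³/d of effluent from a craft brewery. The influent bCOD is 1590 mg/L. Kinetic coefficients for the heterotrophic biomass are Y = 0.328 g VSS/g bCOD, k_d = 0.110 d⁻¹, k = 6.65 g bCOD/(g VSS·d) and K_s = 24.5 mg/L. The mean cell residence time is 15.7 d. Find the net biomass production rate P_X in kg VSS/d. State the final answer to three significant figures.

For a completely mixed reactor with recycle the Lawrence–McCarty relation gives S = K_s·(1 + k_d·θ_c) / [θ_c·(Y·k − k_d) − 1] = 24.5 × (1 + 0.110 × 15.7) / [15.7 × (0.328 × 6.65 − 0.110) − 1] = 66.81 / 31.52 = 2.120 mg/L.
Correct the yield for decay: Y_obs = Y/(1 + k_d θ_c) = 0.328 / (1 + 0.110 × 15.7) = 0.328 / 2.727 = 0.1203.
Substrate removed = Q·(S₀ − S) = 883 m³/d × (1590 − 2.12) g/m³ = 1.4×10^6 g/d = 1402 kg/d.
So the net sludge growth is P_X = 0.1203 × 1402 = 168.6 kg VSS/d.

P_X ≈ 169 kg VSS/d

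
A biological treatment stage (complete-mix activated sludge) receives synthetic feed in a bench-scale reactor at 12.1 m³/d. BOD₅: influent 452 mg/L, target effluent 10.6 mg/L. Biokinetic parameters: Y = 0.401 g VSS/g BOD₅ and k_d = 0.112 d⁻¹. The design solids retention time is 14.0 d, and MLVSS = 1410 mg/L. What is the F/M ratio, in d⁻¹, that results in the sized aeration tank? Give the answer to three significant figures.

F/M ≈ 0.468 d⁻¹

From the SRT design equation V = Y Q (S₀−S) θ_c / [X (1 + k_d θ_c)] = 0.401 × 12.1 × (452 − 10.6) × 14.0 / [1410 × (1 + 0.112 × 14.0)] = 3×10^4 / 3621 = 8.281 m³.
Food-to-microorganism ratio F/M = Q S₀ / (V X) = 12.1 × 452 / (8.281 × 1410) = 0.4684 d⁻¹.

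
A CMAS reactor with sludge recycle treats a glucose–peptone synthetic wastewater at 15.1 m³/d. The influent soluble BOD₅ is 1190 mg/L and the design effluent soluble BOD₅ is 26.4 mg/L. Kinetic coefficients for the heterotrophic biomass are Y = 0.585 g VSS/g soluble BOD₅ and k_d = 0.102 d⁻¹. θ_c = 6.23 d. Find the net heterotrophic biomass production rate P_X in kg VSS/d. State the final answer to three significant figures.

The observed yield is Y_obs = Y/(1 + k_d·θ_c) = 0.585 / (1 + 0.102 × 6.23) = 0.585 / 1.635 = 0.3577 g VSS per g soluble BOD₅ removed.
Q·(S₀ − S) = 15.1 × (1190 − 26.4) × 10⁻³ = 17.57 kg/d removed.
P_X = Y_obs · Q(S₀ − S) = 0.3577 × 17.57 = 6.285 kg VSS/d.

P_X ≈ 6.28 kg VSS/d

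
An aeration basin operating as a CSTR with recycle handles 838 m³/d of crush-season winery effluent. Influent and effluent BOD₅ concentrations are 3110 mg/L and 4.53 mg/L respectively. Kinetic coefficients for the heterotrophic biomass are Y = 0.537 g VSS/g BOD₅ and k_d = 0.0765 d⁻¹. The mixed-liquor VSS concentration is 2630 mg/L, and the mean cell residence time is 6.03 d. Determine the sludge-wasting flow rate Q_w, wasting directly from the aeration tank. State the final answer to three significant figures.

Q_w ≈ 364 m³/d

Steady-state biomass mass balance: V·X·(1 + k_d·θ_c) = Y·Q·(S₀ − S)·θ_c, so V = 0.537 × 838 × (3110 − 4.53) × 6.03 / [2630 × (1 + 0.0765 × 6.03)] = 8.43×10^6 / 3843 = 2193 m³.
With mixed-liquor wasting, θ_c = V/Q_w, so Q_w = V/θ_c = 2193/6.03 = 363.6 m³/d.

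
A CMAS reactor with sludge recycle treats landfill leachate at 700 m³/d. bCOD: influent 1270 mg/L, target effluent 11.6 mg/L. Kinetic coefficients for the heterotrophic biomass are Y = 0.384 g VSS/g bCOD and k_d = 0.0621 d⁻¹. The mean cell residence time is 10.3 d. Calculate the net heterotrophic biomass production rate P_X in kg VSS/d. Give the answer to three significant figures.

Y_obs = Y / (1 + k_d θ_c) = 0.384 / (1 + 0.0621 × 10.3) = 0.384 / 1.640 = 0.2342.
Mass of bCOD removed per day: Q(S₀ − S) = 700 × 1258 g/m³ = 880.9 kg/d.
Net biomass production P_X = Y_obs × Q·(S₀ − S) = 0.2342 × 880.9 = 206.3 kg VSS/d.

P_X ≈ 206 kg VSS/d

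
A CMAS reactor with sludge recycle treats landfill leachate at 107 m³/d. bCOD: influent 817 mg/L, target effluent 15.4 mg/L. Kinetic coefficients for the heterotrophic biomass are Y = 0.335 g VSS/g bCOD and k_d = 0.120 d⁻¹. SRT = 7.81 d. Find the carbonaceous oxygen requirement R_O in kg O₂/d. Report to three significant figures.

R_O ≈ 64.7 kg O₂/d

The observed yield is Y_obs = Y/(1 + k_d·θ_c) = 0.335 / (1 + 0.120 × 7.81) = 0.335 / 1.937 = 0.1729 g VSS per g bCOD removed.
Q·(S₀ − S) = 107 × (817 − 15.4) × 10⁻³ = 85.77 kg/d removed.
P_X = Y_obs·Q·(S₀ − S) = 0.1729 × 85.77 = 14.83 kg VSS/d.
R_O = Q·ΔS − 1.42 P_X = 85.77 − 21.06 = 64.71 kg O₂/d.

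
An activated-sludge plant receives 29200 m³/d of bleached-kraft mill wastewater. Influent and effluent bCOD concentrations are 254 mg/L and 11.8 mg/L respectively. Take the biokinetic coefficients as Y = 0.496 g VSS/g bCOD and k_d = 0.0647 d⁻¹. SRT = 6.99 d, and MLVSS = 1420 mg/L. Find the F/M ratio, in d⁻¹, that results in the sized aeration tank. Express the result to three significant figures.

F/M ≈ 0.439 d⁻¹

From the SRT design equation V = Y Q (S₀−S) θ_c / [X (1 + k_d θ_c)] = 0.496 × 29200 × (254 − 11.8) × 6.99 / [1420 × (1 + 0.0647 × 6.99)] = 2.45×10^7 / 2062 = 11890 m³.
F/M = applied load / biomass = Q·S₀/(V·X) = 29200 × 254 / (11890 × 1420) = 0.4393 d⁻¹.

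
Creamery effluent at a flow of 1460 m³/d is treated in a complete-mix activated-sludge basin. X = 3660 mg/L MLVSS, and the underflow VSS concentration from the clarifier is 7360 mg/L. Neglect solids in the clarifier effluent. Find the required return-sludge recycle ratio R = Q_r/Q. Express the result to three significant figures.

Solids balance on the clarifier gives (1+R)X = R·X_r, so R = X/(X_r − X) = 3660 / (7360 − 3660) = 0.9892.

R ≈ 0.989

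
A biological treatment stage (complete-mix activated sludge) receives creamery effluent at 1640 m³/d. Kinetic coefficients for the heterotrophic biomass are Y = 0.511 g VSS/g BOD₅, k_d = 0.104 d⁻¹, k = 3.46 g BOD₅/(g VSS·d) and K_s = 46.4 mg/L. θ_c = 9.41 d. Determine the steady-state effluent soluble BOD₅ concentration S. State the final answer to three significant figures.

S ≈ 6.26 mg/L

Effluent substrate depends only on kinetics and SRT: S = K_s(1 + k_d θ_c) / [θ_c(Yk − k_d) − 1] = 46.4 × (1 + 0.104 × 9.41) / [9.41 × (0.511 × 3.46 − 0.104) − 1] = 91.81 / 14.66 = 6.263 mg/L.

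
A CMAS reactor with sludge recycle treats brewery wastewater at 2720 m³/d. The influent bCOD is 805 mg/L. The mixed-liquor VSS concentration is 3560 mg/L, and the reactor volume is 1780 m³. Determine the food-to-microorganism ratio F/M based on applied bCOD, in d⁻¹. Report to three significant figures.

F/M = Q·S₀ / (V·X) = 2720 × 805 / (1780 × 3560) = 0.3455 g bCOD·(g VSS·d)⁻¹.

F/M ≈ 0.346 d⁻¹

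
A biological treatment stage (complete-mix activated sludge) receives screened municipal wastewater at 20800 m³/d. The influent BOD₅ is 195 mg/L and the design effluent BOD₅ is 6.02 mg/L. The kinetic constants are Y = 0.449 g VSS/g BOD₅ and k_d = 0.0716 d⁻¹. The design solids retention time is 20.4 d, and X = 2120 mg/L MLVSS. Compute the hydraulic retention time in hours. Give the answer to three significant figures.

τ ≈ 7.96 h

From the SRT design equation V = Y Q (S₀−S) θ_c / [X (1 + k_d θ_c)] = 0.449 × 20800 × (195 − 6.02) × 20.4 / [2120 × (1 + 0.0716 × 20.4)] = 3.6×10^7 / 5217 = 6902 m³.
Hydraulic retention time τ = V/Q = 6902 / 20800 = 0.3318 d = 7.964 h.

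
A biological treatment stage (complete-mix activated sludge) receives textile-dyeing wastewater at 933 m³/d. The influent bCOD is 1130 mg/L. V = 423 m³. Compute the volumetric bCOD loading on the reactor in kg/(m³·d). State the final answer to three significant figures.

L_v ≈ 2.49 kg bCOD/(m³·d)

L_v = Q S₀ / V = 933 × 1130 × 10⁻³ / 423.0 = 2.492 kg/(m³·d).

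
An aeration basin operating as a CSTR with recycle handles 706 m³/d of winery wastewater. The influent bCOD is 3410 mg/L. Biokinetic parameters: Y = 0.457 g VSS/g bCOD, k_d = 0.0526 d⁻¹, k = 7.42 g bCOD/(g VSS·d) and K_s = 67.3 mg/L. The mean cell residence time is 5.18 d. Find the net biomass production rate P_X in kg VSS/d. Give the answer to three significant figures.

P_X ≈ 863 kg VSS/d

From the Monod/SRT balance for a CMAS, S = K_s·(1+k_d θ_c)/[θ_c·(Y k − k_d) − 1] = 67.3 × (1 + 0.0526 × 5.18) / [5.18 × (0.457 × 7.42 − 0.0526) − 1] = 85.64 / 16.29 = 5.256 mg/L.
Y_obs = Y / (1 + k_d θ_c) = 0.457 / (1 + 0.0526 × 5.18) = 0.457 / 1.272 = 0.3591.
ΔS = 3410 − 5.26 = 3405 mg/L, so the substrate removal rate is 706 × 3405/1000 = 2404 kg bCOD/d.
Net biomass production P_X = Y_obs × Q·(S₀ − S) = 0.3591 × 2404 = 863.3 kg VSS/d.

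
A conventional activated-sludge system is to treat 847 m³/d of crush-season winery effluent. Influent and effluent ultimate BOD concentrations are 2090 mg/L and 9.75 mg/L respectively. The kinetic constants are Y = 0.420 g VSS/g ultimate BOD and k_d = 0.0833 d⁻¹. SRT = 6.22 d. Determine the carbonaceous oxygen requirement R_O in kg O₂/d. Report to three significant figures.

R_O ≈ 1070 kg O₂/d

Observed yield with endogenous decay: Y_obs = Y / (1 + k_d·θ_c) = 0.420 / (1 + 0.0833 × 6.22) = 0.420 / 1.518 = 0.2767 g VSS/g ultimate BOD.
ΔS = 2090 − 9.75 = 2080 mg/L, so the substrate removal rate is 847 × 2080/1000 = 1762 kg ultimate BOD/d.
P_X = Y_obs·Q·(S₀ − S) = 0.2767 × 1762 = 487.5 kg VSS/d.
R_O = Q·(S₀ − S) − 1.42·P_X = 1762 − 1.42 × 487.5 = 1070 kg O₂/d.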